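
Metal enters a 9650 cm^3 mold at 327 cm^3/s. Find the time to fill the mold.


Formula: t_fill = V_mold / Q_flow
t = 9650 cm^3 / 327 cm^3/s = 29.5107 s


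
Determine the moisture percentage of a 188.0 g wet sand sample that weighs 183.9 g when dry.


Formula: MC = (W_wet - W_dry) / W_wet * 100
Water mass = 188.0 - 183.9 = 4.1 g
MC = 4.1 / 188.0 * 100 = 2.1809%

Final answer: 2.1809%


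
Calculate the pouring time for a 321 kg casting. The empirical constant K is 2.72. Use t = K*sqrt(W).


Formula: t = K * sqrt(W)
sqrt(W) = sqrt(321) = 17.91647
t = 2.72 * 17.91647 = 48.7328 s

Final answer: 48.7328 s


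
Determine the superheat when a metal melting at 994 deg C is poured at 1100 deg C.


Formula: Superheat = T_pour - T_melt
Superheat = 1100 - 994 = 106 deg C


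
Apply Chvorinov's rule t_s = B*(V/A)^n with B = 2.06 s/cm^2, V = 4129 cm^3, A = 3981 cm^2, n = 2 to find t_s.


Formula: t_s = B * (V/A)^n  (Chvorinov's rule, n=2)
Modulus M = V/A = 4129/3981 = 1.037177 cm
M^2 = 1.037177^2 = 1.075736 cm^2
t_s = 2.06 * 1.075736 = 2.2160 s


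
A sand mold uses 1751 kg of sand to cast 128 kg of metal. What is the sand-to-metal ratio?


Formula: Sand-to-Metal Ratio = W_sand / W_metal
Ratio = 1751 kg / 128 kg = 13.6797

Answer: 13.6797


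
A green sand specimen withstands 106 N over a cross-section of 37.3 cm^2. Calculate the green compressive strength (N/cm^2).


Formula: Compressive Strength = Force / Area
Strength = 106 N / 37.3 cm^2 = 2.8418 N/cm^2

Final answer: 2.8418 N/cm^2


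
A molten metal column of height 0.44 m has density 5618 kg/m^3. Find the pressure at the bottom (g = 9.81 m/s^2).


Formula: P = rho * g * h
rho * g = 5618 * 9.81 = 55112.58 N/m^3
P = 55112.58 * 0.44 = 24249.5352 Pa

Final answer: 24249.5352 Pa


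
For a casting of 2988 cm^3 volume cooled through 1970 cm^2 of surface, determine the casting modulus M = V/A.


Formula: Casting Modulus M = V / A
M = 2988 cm^3 / 1970 cm^2 = 1.5168 cm


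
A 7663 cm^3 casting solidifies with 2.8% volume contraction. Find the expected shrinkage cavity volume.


Formula: V_shrink = V_casting * shrinkage_pct / 100
V_shrink = 7663 cm^3 * 2.8 / 100 = 214.5640 cm^3

Final answer: 214.5640 cm^3


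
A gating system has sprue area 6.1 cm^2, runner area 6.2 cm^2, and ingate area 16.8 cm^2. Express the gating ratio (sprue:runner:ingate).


Sprue:Runner:Ingate = 1 : 6.2/6.1 : 16.8/6.1 = 1:1.02:2.75

1:1.02:2.75


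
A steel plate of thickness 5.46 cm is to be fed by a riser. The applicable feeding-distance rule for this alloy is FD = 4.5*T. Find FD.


Formula: FD = 4.5 * T  (riser feeding-distance rule)
FD = 4.5 * 5.46 cm = 24.5700 cm


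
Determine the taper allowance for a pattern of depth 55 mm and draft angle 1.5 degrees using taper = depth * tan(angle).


Formula: taper = depth * tan(draft_angle)
tan(1.5 deg) = 0.0261859
taper = 55 mm * 0.0261859 = 1.4402 mm

Final answer: 1.4402 mm


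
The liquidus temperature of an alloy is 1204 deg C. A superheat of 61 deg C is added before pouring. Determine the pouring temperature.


Formula: T_pour = T_melt + Superheat
T_pour = 1204 + 61 = 1265 deg C

Answer: 1265 deg C


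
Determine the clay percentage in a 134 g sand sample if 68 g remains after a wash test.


Formula: Clay% = (W_total - W_washed) / W_total * 100
Clay mass = 134 - 68 = 66 g
Clay% = 66 / 134 * 100 = 49.2537%

49.2537%


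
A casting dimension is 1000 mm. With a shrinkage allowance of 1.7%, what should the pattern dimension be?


Formula: L_pattern = L_casting * (1 + shrinkage_rate/100)
Shrinkage factor = 1 + 1.7/100 = 1.017
L_pattern = 1000 mm * 1.017 = 1017.0000 mm

Answer: 1017.0000 mm


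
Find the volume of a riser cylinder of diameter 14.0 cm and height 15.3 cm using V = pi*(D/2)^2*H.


Formula: V = pi * (D/2)^2 * H  (cylinder volume)
Radius = D/2 = 14.0/2 = 7.0 cm
V = pi * 7.0^2 * 15.3 = 2355.2520 cm^3


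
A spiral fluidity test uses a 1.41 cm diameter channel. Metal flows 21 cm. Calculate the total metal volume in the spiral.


Formula: V = pi * (d/2)^2 * L  (cylinder volume)
Radius = 1.41/2 = 0.705 cm
V = pi * 0.705^2 * 21 = 32.7905 cm^3

Answer: 32.7905 cm^3


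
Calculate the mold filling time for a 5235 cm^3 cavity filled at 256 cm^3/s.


Formula: t_fill = V_mold / Q_flow
t = 5235 cm^3 / 256 cm^3/s = 20.4492 s

Final answer: 20.4492 s


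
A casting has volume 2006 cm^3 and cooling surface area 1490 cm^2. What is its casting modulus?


Formula: Casting Modulus M = V / A
M = 2006 cm^3 / 1490 cm^2 = 1.3463 cm

Final answer: 1.3463 cm


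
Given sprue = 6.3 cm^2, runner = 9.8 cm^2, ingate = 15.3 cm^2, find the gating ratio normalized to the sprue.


Sprue:Runner:Ingate = 1 : 9.8/6.3 : 15.3/6.3 = 1:1.56:2.43


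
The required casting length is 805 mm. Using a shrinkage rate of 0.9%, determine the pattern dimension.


Formula: L_pattern = L_casting * (1 + shrinkage_rate/100)
Shrinkage factor = 1 + 0.9/100 = 1.009
L_pattern = 805 mm * 1.009 = 812.2450 mm

Answer: 812.2450 mm


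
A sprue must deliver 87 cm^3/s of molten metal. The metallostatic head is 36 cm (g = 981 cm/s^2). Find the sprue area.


Formula: v = sqrt(2*g*h), A = Q/v
Velocity: v = sqrt(2 * 981 * 36) = sqrt(70632) = 265.7668 cm/s
Sprue area: A = Q / v = 87 / 265.7668 = 0.3274 cm^2

Final answer: 0.3274 cm^2


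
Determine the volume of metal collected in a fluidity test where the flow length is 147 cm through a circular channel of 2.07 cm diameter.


Formula: V = pi * (d/2)^2 * L  (cylinder volume)
Radius = 2.07/2 = 1.035 cm
V = pi * 1.035^2 * 147 = 494.7068 cm^3


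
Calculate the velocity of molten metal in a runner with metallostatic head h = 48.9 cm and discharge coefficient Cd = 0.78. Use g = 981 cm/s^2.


Formula: v = Cd * sqrt(2 * g * h)  (Torricelli with discharge coefficient)
2*g*h = 2 * 981 * 48.9 = 95941.8 cm^2/s^2
sqrt(95941.8) = 309.74473 cm/s
v = 0.78 * 309.74473 = 241.6009 cm/s

Answer: 241.6009 cm/s


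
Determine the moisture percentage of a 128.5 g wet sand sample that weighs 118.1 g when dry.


Formula: MC = (W_wet - W_dry) / W_wet * 100
Water mass = 128.5 - 118.1 = 10.4 g
MC = 10.4 / 128.5 * 100 = 8.0934%

Answer: 8.0934%


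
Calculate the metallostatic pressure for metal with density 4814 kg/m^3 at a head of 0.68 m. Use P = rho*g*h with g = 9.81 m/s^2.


Formula: P = rho * g * h
rho * g = 4814 * 9.81 = 47225.34 N/m^3
P = 47225.34 * 0.68 = 32113.2312 Pa


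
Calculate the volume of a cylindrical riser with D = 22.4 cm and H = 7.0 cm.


Formula: V = pi * (D/2)^2 * H  (cylinder volume)
Radius = D/2 = 22.4/2 = 11.2 cm
V = pi * 11.2^2 * 7.0 = 2758.5697 cm^3

2758.5697 cm^3


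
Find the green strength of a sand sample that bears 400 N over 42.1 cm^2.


Formula: Compressive Strength = Force / Area
Strength = 400 N / 42.1 cm^2 = 9.5012 N/cm^2

9.5012 N/cm^2


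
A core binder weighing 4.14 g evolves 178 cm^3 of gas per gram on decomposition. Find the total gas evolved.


Formula: V_gas = W_binder * gas_evolution_rate
V = 4.14 g * 178 cm^3/g = 736.9200 cm^3


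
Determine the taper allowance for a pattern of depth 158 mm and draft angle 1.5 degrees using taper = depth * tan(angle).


Formula: taper = depth * tan(draft_angle)
tan(1.5 deg) = 0.0261859
taper = 158 mm * 0.0261859 = 4.1374 mm

Answer: 4.1374 mm


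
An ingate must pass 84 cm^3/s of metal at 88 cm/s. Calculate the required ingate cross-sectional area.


Formula: A_ingate = Q / v  (continuity equation)
A = 84 cm^3/s / 88 cm/s = 0.9545 cm^2

Answer: 0.9545 cm^2


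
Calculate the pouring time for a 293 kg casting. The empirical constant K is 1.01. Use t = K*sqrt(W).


Formula: t = K * sqrt(W)
sqrt(W) = sqrt(293) = 17.11724
t = 1.01 * 17.11724 = 17.2884 s


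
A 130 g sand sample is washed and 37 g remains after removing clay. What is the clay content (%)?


Formula: Clay% = (W_total - W_washed) / W_total * 100
Clay mass = 130 - 37 = 93 g
Clay% = 93 / 130 * 100 = 71.5385%

Answer: 71.5385%


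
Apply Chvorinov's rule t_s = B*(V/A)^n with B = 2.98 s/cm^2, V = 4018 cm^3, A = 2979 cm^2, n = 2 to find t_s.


Formula: t_s = B * (V/A)^n  (Chvorinov's rule, n=2)
Modulus M = V/A = 4018/2979 = 1.348775 cm
M^2 = 1.348775^2 = 1.819194 cm^2
t_s = 2.98 * 1.819194 = 5.4212 s

Answer: 5.4212 s


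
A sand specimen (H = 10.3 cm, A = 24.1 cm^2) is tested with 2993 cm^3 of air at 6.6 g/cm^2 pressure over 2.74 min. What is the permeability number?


Formula: Permeability Number P = (V * H) / (p * A * t)
Numerator: V * H = 2993 * 10.3 = 30827.9
Denominator: p * A * t = 6.6 * 24.1 * 2.74 = 435.8244
P = 30827.9 / 435.8244 = 70.7347

70.7347


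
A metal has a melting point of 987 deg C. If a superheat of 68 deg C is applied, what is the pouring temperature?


Formula: T_pour = T_melt + Superheat
T_pour = 987 + 68 = 1055 deg C

Final answer: 1055 deg C


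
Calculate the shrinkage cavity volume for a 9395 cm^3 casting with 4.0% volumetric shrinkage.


Formula: V_shrink = V_casting * shrinkage_pct / 100
V_shrink = 9395 cm^3 * 4.0 / 100 = 375.8000 cm^3

Final answer: 375.8000 cm^3


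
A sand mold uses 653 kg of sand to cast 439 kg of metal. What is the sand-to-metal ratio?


Formula: Sand-to-Metal Ratio = W_sand / W_metal
Ratio = 653 kg / 439 kg = 1.4875

Answer: 1.4875


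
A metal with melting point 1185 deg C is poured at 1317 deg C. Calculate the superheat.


Formula: Superheat = T_pour - T_melt
Superheat = 1317 - 1185 = 132 deg C

Final answer: 132 deg C


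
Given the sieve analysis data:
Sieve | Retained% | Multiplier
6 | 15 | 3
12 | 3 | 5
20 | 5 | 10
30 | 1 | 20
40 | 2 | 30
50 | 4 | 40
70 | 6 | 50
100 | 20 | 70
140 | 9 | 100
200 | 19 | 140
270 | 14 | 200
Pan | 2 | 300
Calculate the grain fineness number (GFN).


Formula: GFN = sum(pct * multiplier) / sum(pct)
sum(pct * multiplier) = 9010
sum(pct) = 100
GFN = 9010 / 100 = 90.10


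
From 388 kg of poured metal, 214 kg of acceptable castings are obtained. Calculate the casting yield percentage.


Formula: Casting Yield = (W_good / W_total) * 100
Yield = (214 kg / 388 kg) * 100 = 55.1546%

55.1546%


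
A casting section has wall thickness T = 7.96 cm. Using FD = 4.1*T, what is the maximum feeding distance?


Formula: FD = 4.1 * T  (riser feeding-distance rule)
FD = 4.1 * 7.96 cm = 32.6360 cm


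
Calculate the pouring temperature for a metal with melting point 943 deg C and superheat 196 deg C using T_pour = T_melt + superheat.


Formula: T_pour = T_melt + Superheat
T_pour = 943 + 196 = 1139 deg C

1139 deg C


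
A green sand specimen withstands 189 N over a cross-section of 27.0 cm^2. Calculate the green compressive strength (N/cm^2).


Formula: Compressive Strength = Force / Area
Strength = 189 N / 27.0 cm^2 = 7.0000 N/cm^2

7.0000 N/cm^2


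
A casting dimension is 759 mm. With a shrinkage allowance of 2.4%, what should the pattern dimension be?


Formula: L_pattern = L_casting * (1 + shrinkage_rate/100)
Shrinkage factor = 1 + 2.4/100 = 1.024
L_pattern = 759 mm * 1.024 = 777.2160 mm


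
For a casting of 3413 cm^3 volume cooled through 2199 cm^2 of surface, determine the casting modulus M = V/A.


Formula: Casting Modulus M = V / A
M = 3413 cm^3 / 2199 cm^2 = 1.5521 cm


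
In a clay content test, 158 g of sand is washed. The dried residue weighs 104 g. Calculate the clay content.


Formula: Clay% = (W_total - W_washed) / W_total * 100
Clay mass = 158 - 104 = 54 g
Clay% = 54 / 158 * 100 = 34.1772%

34.1772%


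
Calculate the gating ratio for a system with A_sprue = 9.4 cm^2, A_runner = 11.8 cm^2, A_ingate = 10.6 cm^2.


Sprue:Runner:Ingate = 1 : 11.8/9.4 : 10.6/9.4 = 1:1.26:1.13


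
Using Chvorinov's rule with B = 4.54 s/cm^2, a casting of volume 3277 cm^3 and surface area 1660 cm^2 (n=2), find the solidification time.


Formula: t_s = B * (V/A)^n  (Chvorinov's rule, n=2)
Modulus M = V/A = 3277/1660 = 1.974096 cm
M^2 = 1.974096^2 = 3.897055 cm^2
t_s = 4.54 * 3.897055 = 17.6926 s

Answer: 17.6926 s


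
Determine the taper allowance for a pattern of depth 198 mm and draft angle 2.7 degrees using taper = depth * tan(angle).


Formula: taper = depth * tan(draft_angle)
tan(2.7 deg) = 0.0471588
taper = 198 mm * 0.0471588 = 9.3374 mm


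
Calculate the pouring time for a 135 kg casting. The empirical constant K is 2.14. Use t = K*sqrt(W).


Formula: t = K * sqrt(W)
sqrt(W) = sqrt(135) = 11.61895
t = 2.14 * 11.61895 = 24.8646 s

24.8646 s


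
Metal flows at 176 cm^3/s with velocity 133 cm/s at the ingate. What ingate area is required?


Formula: A_ingate = Q / v  (continuity equation)
A = 176 cm^3/s / 133 cm/s = 1.3233 cm^2

Final answer: 1.3233 cm^2


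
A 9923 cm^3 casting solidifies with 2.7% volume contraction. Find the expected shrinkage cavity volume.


Formula: V_shrink = V_casting * shrinkage_pct / 100
V_shrink = 9923 cm^3 * 2.7 / 100 = 267.9210 cm^3

267.9210 cm^3


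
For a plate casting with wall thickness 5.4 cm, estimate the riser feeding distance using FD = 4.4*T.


Formula: FD = 4.4 * T  (riser feeding-distance rule)
FD = 4.4 * 5.4 cm = 23.7600 cm

Answer: 23.7600 cm


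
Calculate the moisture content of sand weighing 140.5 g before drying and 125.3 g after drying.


Formula: MC = (W_wet - W_dry) / W_wet * 100
Water mass = 140.5 - 125.3 = 15.2 g
MC = 15.2 / 140.5 * 100 = 10.8185%

Answer: 10.8185%


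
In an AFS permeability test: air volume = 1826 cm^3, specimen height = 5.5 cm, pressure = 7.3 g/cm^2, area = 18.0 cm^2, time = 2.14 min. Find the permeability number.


Formula: Permeability Number P = (V * H) / (p * A * t)
Numerator: V * H = 1826 * 5.5 = 10043.0
Denominator: p * A * t = 7.3 * 18.0 * 2.14 = 281.196
P = 10043.0 / 281.196 = 35.7153

35.7153


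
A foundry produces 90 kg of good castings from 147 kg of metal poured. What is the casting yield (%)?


Formula: Casting Yield = (W_good / W_total) * 100
Yield = (90 kg / 147 kg) * 100 = 61.2245%

Answer: 61.2245%


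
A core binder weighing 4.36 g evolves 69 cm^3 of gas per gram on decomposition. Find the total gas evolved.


Formula: V_gas = W_binder * gas_evolution_rate
V = 4.36 g * 69 cm^3/g = 300.8400 cm^3


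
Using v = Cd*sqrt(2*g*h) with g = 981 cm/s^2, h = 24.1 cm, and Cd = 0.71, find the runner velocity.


Formula: v = Cd * sqrt(2 * g * h)  (Torricelli with discharge coefficient)
2*g*h = 2 * 981 * 24.1 = 47284.2 cm^2/s^2
sqrt(47284.2) = 217.44930 cm/s
v = 0.71 * 217.44930 = 154.3890 cm/s

Answer: 154.3890 cm/s


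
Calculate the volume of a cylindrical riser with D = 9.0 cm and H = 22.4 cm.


Formula: V = pi * (D/2)^2 * H  (cylinder volume)
Radius = D/2 = 9.0/2 = 4.5 cm
V = pi * 4.5^2 * 22.4 = 1425.0264 cm^3

1425.0264 cm^3


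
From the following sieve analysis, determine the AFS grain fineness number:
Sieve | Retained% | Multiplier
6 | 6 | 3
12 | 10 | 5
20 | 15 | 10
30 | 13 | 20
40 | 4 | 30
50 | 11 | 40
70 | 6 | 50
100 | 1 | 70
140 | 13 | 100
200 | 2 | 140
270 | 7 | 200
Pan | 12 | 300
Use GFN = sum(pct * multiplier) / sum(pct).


Formula: GFN = sum(pct * multiplier) / sum(pct)
sum(pct * multiplier) = 7988
sum(pct) = 100
GFN = 7988 / 100 = 79.88

Answer: 79.88


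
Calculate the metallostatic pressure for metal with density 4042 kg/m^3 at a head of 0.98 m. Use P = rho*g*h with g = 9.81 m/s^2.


Formula: P = rho * g * h
rho * g = 4042 * 9.81 = 39652.02 N/m^3
P = 39652.02 * 0.98 = 38858.9796 Pa

Answer: 38858.9796 Pa


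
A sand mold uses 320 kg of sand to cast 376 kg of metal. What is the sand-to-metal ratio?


Formula: Sand-to-Metal Ratio = W_sand / W_metal
Ratio = 320 kg / 376 kg = 0.8511

Answer: 0.8511


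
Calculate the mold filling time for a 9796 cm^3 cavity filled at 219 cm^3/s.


Formula: t_fill = V_mold / Q_flow
t = 9796 cm^3 / 219 cm^3/s = 44.7306 s


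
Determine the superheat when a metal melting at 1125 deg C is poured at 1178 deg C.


Formula: Superheat = T_pour - T_melt
Superheat = 1178 - 1125 = 53 deg C

53 deg C


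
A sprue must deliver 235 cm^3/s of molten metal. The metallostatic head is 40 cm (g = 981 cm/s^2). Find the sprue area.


Formula: v = sqrt(2*g*h), A = Q/v
Velocity: v = sqrt(2 * 981 * 40) = sqrt(78480) = 280.1428 cm/s
Sprue area: A = Q / v = 235 / 280.1428 = 0.8389 cm^2


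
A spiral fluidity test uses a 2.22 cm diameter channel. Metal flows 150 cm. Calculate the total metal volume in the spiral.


Formula: V = pi * (d/2)^2 * L  (cylinder volume)
Radius = 2.22/2 = 1.11 cm
V = pi * 1.11^2 * 150 = 580.6134 cm^3

Answer: 580.6134 cm^3


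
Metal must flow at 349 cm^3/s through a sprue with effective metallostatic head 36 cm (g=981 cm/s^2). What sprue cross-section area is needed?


Formula: v = sqrt(2*g*h), A = Q/v
Velocity: v = sqrt(2 * 981 * 36) = sqrt(70632) = 265.7668 cm/s
Sprue area: A = Q / v = 349 / 265.7668 = 1.3132 cm^2


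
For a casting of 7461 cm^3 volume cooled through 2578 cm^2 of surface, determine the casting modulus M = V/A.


Formula: Casting Modulus M = V / A
M = 7461 cm^3 / 2578 cm^2 = 2.8941 cm

Answer: 2.8941 cm


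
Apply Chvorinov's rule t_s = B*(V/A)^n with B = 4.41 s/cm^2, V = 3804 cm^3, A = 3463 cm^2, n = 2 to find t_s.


Formula: t_s = B * (V/A)^n  (Chvorinov's rule, n=2)
Modulus M = V/A = 3804/3463 = 1.098470 cm
M^2 = 1.098470^2 = 1.206636 cm^2
t_s = 4.41 * 1.206636 = 5.3213 s

Answer: 5.3213 s


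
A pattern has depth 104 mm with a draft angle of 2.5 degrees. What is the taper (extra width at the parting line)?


Formula: taper = depth * tan(draft_angle)
tan(2.5 deg) = 0.0436609
taper = 104 mm * 0.0436609 = 4.5407 mm

Final answer: 4.5407 mm


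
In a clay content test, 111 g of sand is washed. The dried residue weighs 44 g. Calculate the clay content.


Formula: Clay% = (W_total - W_washed) / W_total * 100
Clay mass = 111 - 44 = 67 g
Clay% = 67 / 111 * 100 = 60.3604%

Answer: 60.3604%


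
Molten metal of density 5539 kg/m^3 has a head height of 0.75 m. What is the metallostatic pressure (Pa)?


Formula: P = rho * g * h
rho * g = 5539 * 9.81 = 54337.59 N/m^3
P = 54337.59 * 0.75 = 40753.1925 Pa

Answer: 40753.1925 Pa


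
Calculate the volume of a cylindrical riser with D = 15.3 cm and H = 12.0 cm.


Formula: V = pi * (D/2)^2 * H  (cylinder volume)
Radius = D/2 = 15.3/2 = 7.65 cm
V = pi * 7.65^2 * 12.0 = 2206.2463 cm^3

2206.2463 cm^3


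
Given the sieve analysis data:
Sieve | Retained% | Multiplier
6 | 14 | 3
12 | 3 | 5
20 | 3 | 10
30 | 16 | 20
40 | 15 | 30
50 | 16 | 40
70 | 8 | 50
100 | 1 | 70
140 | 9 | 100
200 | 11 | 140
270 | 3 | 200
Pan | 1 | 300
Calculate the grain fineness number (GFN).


Formula: GFN = sum(pct * multiplier) / sum(pct)
sum(pct * multiplier) = 5307
sum(pct) = 100
GFN = 5307 / 100 = 53.07

Final answer: 53.07


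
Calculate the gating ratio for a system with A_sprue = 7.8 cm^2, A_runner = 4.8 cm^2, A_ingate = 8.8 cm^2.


Sprue:Runner:Ingate = 1 : 4.8/7.8 : 8.8/7.8 = 1:0.62:1.13


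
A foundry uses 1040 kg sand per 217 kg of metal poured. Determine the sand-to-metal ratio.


Formula: Sand-to-Metal Ratio = W_sand / W_metal
Ratio = 1040 kg / 217 kg = 4.7926

Answer: 4.7926


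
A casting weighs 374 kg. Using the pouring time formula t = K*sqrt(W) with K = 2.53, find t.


Formula: t = K * sqrt(W)
sqrt(W) = sqrt(374) = 19.33908
t = 2.53 * 19.33908 = 48.9279 s

48.9279 s


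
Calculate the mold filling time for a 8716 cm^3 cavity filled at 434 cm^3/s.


Formula: t_fill = V_mold / Q_flow
t = 8716 cm^3 / 434 cm^3/s = 20.0829 s

Final answer: 20.0829 s


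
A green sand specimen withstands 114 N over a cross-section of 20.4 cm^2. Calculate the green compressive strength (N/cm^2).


Formula: Compressive Strength = Force / Area
Strength = 114 N / 20.4 cm^2 = 5.5882 N/cm^2

5.5882 N/cm^2


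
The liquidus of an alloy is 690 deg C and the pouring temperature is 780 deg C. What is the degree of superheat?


Formula: Superheat = T_pour - T_melt
Superheat = 780 - 690 = 90 deg C


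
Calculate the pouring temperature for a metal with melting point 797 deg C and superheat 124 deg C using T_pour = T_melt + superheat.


Formula: T_pour = T_melt + Superheat
T_pour = 797 + 124 = 921 deg C


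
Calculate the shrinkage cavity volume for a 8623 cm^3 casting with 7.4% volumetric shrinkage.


Formula: V_shrink = V_casting * shrinkage_pct / 100
V_shrink = 8623 cm^3 * 7.4 / 100 = 638.1020 cm^3

Final answer: 638.1020 cm^3


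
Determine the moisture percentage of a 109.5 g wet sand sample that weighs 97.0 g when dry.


Formula: MC = (W_wet - W_dry) / W_wet * 100
Water mass = 109.5 - 97.0 = 12.5 g
MC = 12.5 / 109.5 * 100 = 11.4155%

Final answer: 11.4155%


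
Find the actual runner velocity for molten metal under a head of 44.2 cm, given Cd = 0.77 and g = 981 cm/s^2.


Formula: v = Cd * sqrt(2 * g * h)  (Torricelli with discharge coefficient)
2*g*h = 2 * 981 * 44.2 = 86720.4 cm^2/s^2
sqrt(86720.4) = 294.48328 cm/s
v = 0.77 * 294.48328 = 226.7521 cm/s

Final answer: 226.7521 cm/s


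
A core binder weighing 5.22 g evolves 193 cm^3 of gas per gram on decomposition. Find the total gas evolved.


Formula: V_gas = W_binder * gas_evolution_rate
V = 5.22 g * 193 cm^3/g = 1007.4600 cm^3

1007.4600 cm^3


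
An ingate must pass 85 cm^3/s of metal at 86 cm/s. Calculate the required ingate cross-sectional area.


Formula: A_ingate = Q / v  (continuity equation)
A = 85 cm^3/s / 86 cm/s = 0.9884 cm^2

Answer: 0.9884 cm^2


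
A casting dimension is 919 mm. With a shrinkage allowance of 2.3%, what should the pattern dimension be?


Formula: L_pattern = L_casting * (1 + shrinkage_rate/100)
Shrinkage factor = 1 + 2.3/100 = 1.023
L_pattern = 919 mm * 1.023 = 940.1370 mm

940.1370 mm


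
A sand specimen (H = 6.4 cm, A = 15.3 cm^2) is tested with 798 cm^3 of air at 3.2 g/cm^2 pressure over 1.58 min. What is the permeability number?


Formula: Permeability Number P = (V * H) / (p * A * t)
Numerator: V * H = 798 * 6.4 = 5107.2
Denominator: p * A * t = 3.2 * 15.3 * 1.58 = 77.3568
P = 5107.2 / 77.3568 = 66.0213

Final answer: 66.0213


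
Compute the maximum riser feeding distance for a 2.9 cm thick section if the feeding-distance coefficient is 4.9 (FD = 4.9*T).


Formula: FD = 4.9 * T  (riser feeding-distance rule)
FD = 4.9 * 2.9 cm = 14.2100 cm

Final answer: 14.2100 cm


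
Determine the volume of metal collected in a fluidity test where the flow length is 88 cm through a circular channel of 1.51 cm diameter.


Formula: V = pi * (d/2)^2 * L  (cylinder volume)
Radius = 1.51/2 = 0.755 cm
V = pi * 0.755^2 * 88 = 157.5892 cm^3

157.5892 cm^3


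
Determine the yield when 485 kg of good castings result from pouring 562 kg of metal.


Formula: Casting Yield = (W_good / W_total) * 100
Yield = (485 kg / 562 kg) * 100 = 86.2989%

Answer: 86.2989%


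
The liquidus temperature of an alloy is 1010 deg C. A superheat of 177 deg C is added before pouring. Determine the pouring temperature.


Formula: T_pour = T_melt + Superheat
T_pour = 1010 + 177 = 1187 deg C

1187 deg C


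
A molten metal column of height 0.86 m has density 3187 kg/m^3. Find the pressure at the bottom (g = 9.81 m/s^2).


Formula: P = rho * g * h
rho * g = 3187 * 9.81 = 31264.47 N/m^3
P = 31264.47 * 0.86 = 26887.4442 Pa

Final answer: 26887.4442 Pa


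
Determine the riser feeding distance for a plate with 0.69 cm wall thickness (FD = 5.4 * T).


Formula: FD = 5.4 * T  (riser feeding-distance rule)
FD = 5.4 * 0.69 cm = 3.7260 cm

Answer: 3.7260 cm


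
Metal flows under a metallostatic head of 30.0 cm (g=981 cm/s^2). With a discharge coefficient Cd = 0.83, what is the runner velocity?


Formula: v = Cd * sqrt(2 * g * h)  (Torricelli with discharge coefficient)
2*g*h = 2 * 981 * 30.0 = 58860.0 cm^2/s^2
sqrt(58860.0) = 242.61080 cm/s
v = 0.83 * 242.61080 = 201.3670 cm/s

Answer: 201.3670 cm/s


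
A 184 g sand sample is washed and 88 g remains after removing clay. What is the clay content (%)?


Formula: Clay% = (W_total - W_washed) / W_total * 100
Clay mass = 184 - 88 = 96 g
Clay% = 96 / 184 * 100 = 52.1739%

Final answer: 52.1739%


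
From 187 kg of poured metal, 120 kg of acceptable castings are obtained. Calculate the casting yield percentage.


Formula: Casting Yield = (W_good / W_total) * 100
Yield = (120 kg / 187 kg) * 100 = 64.1711%

64.1711%


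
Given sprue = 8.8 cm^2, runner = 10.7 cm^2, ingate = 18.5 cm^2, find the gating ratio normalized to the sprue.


Sprue:Runner:Ingate = 1 : 10.7/8.8 : 18.5/8.8 = 1:1.22:2.10

Answer: 1:1.22:2.10


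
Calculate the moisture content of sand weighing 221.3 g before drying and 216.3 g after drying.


Formula: MC = (W_wet - W_dry) / W_wet * 100
Water mass = 221.3 - 216.3 = 5.0 g
MC = 5.0 / 221.3 * 100 = 2.2594%


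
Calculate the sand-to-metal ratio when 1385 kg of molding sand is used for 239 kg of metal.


Formula: Sand-to-Metal Ratio = W_sand / W_metal
Ratio = 1385 kg / 239 kg = 5.7950


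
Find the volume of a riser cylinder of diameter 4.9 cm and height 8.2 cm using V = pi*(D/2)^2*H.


Formula: V = pi * (D/2)^2 * H  (cylinder volume)
Radius = D/2 = 4.9/2 = 2.45 cm
V = pi * 2.45^2 * 8.2 = 154.6308 cm^3

Final answer: 154.6308 cm^3


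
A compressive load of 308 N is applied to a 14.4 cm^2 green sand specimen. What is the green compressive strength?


Formula: Compressive Strength = Force / Area
Strength = 308 N / 14.4 cm^2 = 21.3889 N/cm^2


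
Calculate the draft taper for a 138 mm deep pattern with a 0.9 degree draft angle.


Formula: taper = depth * tan(draft_angle)
tan(0.9 deg) = 0.0157093
taper = 138 mm * 0.0157093 = 2.1679 mm

Answer: 2.1679 mm


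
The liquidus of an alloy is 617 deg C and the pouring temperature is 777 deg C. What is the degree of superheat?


Formula: Superheat = T_pour - T_melt
Superheat = 777 - 617 = 160 deg C

Final answer: 160 deg C


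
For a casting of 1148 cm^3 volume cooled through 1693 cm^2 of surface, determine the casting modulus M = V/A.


Formula: Casting Modulus M = V / A
M = 1148 cm^3 / 1693 cm^2 = 0.6781 cm


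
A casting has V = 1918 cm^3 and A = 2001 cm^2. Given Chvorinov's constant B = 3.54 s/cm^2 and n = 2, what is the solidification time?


Formula: t_s = B * (V/A)^n  (Chvorinov's rule, n=2)
Modulus M = V/A = 1918/2001 = 0.958521 cm
M^2 = 0.958521^2 = 0.918763 cm^2
t_s = 3.54 * 0.918763 = 3.2524 s

Final answer: 3.2524 s


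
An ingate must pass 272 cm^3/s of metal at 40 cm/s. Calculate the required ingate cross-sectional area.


Formula: A_ingate = Q / v  (continuity equation)
A = 272 cm^3/s / 40 cm/s = 6.8000 cm^2

Final answer: 6.8000 cm^2


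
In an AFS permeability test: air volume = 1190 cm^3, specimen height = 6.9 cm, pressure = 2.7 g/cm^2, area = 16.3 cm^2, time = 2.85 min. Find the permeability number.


Formula: Permeability Number P = (V * H) / (p * A * t)
Numerator: V * H = 1190 * 6.9 = 8211.0
Denominator: p * A * t = 2.7 * 16.3 * 2.85 = 125.4285
P = 8211.0 / 125.4285 = 65.4636

65.4636


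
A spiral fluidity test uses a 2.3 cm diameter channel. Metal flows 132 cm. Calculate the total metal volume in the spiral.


Formula: V = pi * (d/2)^2 * L  (cylinder volume)
Radius = 2.3/2 = 1.15 cm
V = pi * 1.15^2 * 132 = 548.4278 cm^3


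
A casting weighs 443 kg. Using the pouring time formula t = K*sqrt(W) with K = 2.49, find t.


Formula: t = K * sqrt(W)
sqrt(W) = sqrt(443) = 21.04757
t = 2.49 * 21.04757 = 52.4084 s


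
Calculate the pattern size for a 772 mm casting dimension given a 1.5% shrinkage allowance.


Formula: L_pattern = L_casting * (1 + shrinkage_rate/100)
Shrinkage factor = 1 + 1.5/100 = 1.015
L_pattern = 772 mm * 1.015 = 783.5800 mm

Final answer: 783.5800 mm


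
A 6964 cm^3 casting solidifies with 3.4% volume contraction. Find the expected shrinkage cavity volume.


Formula: V_shrink = V_casting * shrinkage_pct / 100
V_shrink = 6964 cm^3 * 3.4 / 100 = 236.7760 cm^3

Final answer: 236.7760 cm^3


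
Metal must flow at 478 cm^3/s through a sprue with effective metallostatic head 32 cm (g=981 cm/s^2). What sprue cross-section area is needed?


Formula: v = sqrt(2*g*h), A = Q/v
Velocity: v = sqrt(2 * 981 * 32) = sqrt(62784) = 250.5674 cm/s
Sprue area: A = Q / v = 478 / 250.5674 = 1.9077 cm^2

Final answer: 1.9077 cm^2


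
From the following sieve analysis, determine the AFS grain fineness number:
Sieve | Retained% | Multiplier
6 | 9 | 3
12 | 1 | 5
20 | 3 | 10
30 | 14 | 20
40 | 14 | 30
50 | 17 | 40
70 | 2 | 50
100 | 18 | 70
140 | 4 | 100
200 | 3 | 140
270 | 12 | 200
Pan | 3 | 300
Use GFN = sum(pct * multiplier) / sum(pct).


Formula: GFN = sum(pct * multiplier) / sum(pct)
sum(pct * multiplier) = 6922
sum(pct) = 100
GFN = 6922 / 100 = 69.22

Answer: 69.22


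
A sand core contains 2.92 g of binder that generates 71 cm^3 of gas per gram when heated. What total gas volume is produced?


Formula: V_gas = W_binder * gas_evolution_rate
V = 2.92 g * 71 cm^3/g = 207.3200 cm^3

207.3200 cm^3


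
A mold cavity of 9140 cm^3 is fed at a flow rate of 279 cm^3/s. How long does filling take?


Formula: t_fill = V_mold / Q_flow
t = 9140 cm^3 / 279 cm^3/s = 32.7599 s

Answer: 32.7599 s


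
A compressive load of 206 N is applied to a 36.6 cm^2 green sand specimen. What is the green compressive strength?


Formula: Compressive Strength = Force / Area
Strength = 206 N / 36.6 cm^2 = 5.6284 N/cm^2

Answer: 5.6284 N/cm^2


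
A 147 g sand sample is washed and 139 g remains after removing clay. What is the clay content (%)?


Formula: Clay% = (W_total - W_washed) / W_total * 100
Clay mass = 147 - 139 = 8 g
Clay% = 8 / 147 * 100 = 5.4422%


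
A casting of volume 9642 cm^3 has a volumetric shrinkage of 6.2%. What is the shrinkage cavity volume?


Formula: V_shrink = V_casting * shrinkage_pct / 100
V_shrink = 9642 cm^3 * 6.2 / 100 = 597.8040 cm^3


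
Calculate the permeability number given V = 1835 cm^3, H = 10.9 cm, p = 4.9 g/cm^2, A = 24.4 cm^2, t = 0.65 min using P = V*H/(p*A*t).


Formula: Permeability Number P = (V * H) / (p * A * t)
Numerator: V * H = 1835 * 10.9 = 20001.5
Denominator: p * A * t = 4.9 * 24.4 * 0.65 = 77.714
P = 20001.5 / 77.714 = 257.3732

257.3732


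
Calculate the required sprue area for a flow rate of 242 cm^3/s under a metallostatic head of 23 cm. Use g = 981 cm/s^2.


Formula: v = sqrt(2*g*h), A = Q/v
Velocity: v = sqrt(2 * 981 * 23) = sqrt(45126) = 212.4288 cm/s
Sprue area: A = Q / v = 242 / 212.4288 = 1.1392 cm^2

Answer: 1.1392 cm^2


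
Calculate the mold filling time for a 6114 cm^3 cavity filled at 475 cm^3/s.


Formula: t_fill = V_mold / Q_flow
t = 6114 cm^3 / 475 cm^3/s = 12.8716 s

Answer: 12.8716 s


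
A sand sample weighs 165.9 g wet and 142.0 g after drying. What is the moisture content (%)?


Formula: MC = (W_wet - W_dry) / W_wet * 100
Water mass = 165.9 - 142.0 = 23.9 g
MC = 23.9 / 165.9 * 100 = 14.4063%

Answer: 14.4063%


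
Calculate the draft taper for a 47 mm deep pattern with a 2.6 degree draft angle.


Formula: taper = depth * tan(draft_angle)
tan(2.6 deg) = 0.0454097
taper = 47 mm * 0.0454097 = 2.1343 mm

Final answer: 2.1343 mm


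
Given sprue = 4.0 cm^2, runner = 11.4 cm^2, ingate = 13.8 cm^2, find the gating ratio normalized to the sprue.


Sprue:Runner:Ingate = 1 : 11.4/4.0 : 13.8/4.0 = 1:2.85:3.45

Answer: 1:2.85:3.45


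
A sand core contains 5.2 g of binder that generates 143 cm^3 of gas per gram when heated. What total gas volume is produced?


Formula: V_gas = W_binder * gas_evolution_rate
V = 5.2 g * 143 cm^3/g = 743.6000 cm^3

743.6000 cm^3


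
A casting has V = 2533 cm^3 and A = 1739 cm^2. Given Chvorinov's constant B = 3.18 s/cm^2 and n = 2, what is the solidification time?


Formula: t_s = B * (V/A)^n  (Chvorinov's rule, n=2)
Modulus M = V/A = 2533/1739 = 1.456584 cm
M^2 = 1.456584^2 = 2.121637 cm^2
t_s = 3.18 * 2.121637 = 6.7468 s

Final answer: 6.7468 s


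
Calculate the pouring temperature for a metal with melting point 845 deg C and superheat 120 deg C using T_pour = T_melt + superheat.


Formula: T_pour = T_melt + Superheat
T_pour = 845 + 120 = 965 deg C


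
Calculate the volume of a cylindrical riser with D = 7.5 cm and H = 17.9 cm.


Formula: V = pi * (D/2)^2 * H  (cylinder volume)
Radius = D/2 = 7.5/2 = 3.75 cm
V = pi * 3.75^2 * 17.9 = 790.7978 cm^3


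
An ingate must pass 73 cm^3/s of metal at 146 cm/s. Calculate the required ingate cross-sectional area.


Formula: A_ingate = Q / v  (continuity equation)
A = 73 cm^3/s / 146 cm/s = 0.5000 cm^2


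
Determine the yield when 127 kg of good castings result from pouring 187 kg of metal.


Formula: Casting Yield = (W_good / W_total) * 100
Yield = (127 kg / 187 kg) * 100 = 67.9144%

Final answer: 67.9144%


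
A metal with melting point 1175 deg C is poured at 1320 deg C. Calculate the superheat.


Formula: Superheat = T_pour - T_melt
Superheat = 1320 - 1175 = 145 deg C

Final answer: 145 deg C


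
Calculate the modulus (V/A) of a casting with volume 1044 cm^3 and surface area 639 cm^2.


Formula: Casting Modulus M = V / A
M = 1044 cm^3 / 639 cm^2 = 1.6338 cm


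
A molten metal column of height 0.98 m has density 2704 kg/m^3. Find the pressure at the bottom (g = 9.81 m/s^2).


Formula: P = rho * g * h
rho * g = 2704 * 9.81 = 26526.24 N/m^3
P = 26526.24 * 0.98 = 25995.7152 Pa


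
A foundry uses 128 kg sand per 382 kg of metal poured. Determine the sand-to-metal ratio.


Formula: Sand-to-Metal Ratio = W_sand / W_metal
Ratio = 128 kg / 382 kg = 0.3351


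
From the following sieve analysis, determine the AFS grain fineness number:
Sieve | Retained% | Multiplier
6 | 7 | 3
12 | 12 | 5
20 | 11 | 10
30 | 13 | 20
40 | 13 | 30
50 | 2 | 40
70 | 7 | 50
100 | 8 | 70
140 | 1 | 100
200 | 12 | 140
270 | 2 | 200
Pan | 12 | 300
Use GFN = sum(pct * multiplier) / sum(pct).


Formula: GFN = sum(pct * multiplier) / sum(pct)
sum(pct * multiplier) = 7611
sum(pct) = 100
GFN = 7611 / 100 = 76.11


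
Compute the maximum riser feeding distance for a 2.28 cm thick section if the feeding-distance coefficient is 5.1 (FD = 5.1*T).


Formula: FD = 5.1 * T  (riser feeding-distance rule)
FD = 5.1 * 2.28 cm = 11.6280 cm


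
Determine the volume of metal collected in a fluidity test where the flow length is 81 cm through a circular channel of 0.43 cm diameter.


Formula: V = pi * (d/2)^2 * L  (cylinder volume)
Radius = 0.43/2 = 0.215 cm
V = pi * 0.215^2 * 81 = 11.7628 cm^3


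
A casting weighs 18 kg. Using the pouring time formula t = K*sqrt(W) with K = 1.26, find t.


Formula: t = K * sqrt(W)
sqrt(W) = sqrt(18) = 4.24264
t = 1.26 * 4.24264 = 5.3457 s


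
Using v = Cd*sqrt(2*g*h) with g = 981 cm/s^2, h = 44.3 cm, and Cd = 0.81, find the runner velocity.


Formula: v = Cd * sqrt(2 * g * h)  (Torricelli with discharge coefficient)
2*g*h = 2 * 981 * 44.3 = 86916.6 cm^2/s^2
sqrt(86916.6) = 294.81621 cm/s
v = 0.81 * 294.81621 = 238.8011 cm/s

238.8011 cm/s


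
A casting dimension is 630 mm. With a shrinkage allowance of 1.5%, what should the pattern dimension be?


Formula: L_pattern = L_casting * (1 + shrinkage_rate/100)
Shrinkage factor = 1 + 1.5/100 = 1.015
L_pattern = 630 mm * 1.015 = 639.4500 mm

Answer: 639.4500 mm


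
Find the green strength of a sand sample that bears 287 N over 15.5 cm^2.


Formula: Compressive Strength = Force / Area
Strength = 287 N / 15.5 cm^2 = 18.5161 N/cm^2

18.5161 N/cm^2


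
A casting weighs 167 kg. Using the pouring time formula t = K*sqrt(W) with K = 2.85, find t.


Formula: t = K * sqrt(W)
sqrt(W) = sqrt(167) = 12.92285
t = 2.85 * 12.92285 = 36.8301 s

36.8301 s


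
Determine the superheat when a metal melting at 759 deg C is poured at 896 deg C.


Formula: Superheat = T_pour - T_melt
Superheat = 896 - 759 = 137 deg C


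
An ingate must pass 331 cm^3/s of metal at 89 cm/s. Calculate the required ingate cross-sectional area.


Formula: A_ingate = Q / v  (continuity equation)
A = 331 cm^3/s / 89 cm/s = 3.7191 cm^2


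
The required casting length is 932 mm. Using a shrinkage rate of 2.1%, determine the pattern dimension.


Formula: L_pattern = L_casting * (1 + shrinkage_rate/100)
Shrinkage factor = 1 + 2.1/100 = 1.021
L_pattern = 932 mm * 1.021 = 951.5720 mm

951.5720 mm


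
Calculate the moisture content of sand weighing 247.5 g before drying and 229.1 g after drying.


Formula: MC = (W_wet - W_dry) / W_wet * 100
Water mass = 247.5 - 229.1 = 18.4 g
MC = 18.4 / 247.5 * 100 = 7.4343%

Final answer: 7.4343%


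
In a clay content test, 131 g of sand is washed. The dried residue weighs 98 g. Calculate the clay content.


Formula: Clay% = (W_total - W_washed) / W_total * 100
Clay mass = 131 - 98 = 33 g
Clay% = 33 / 131 * 100 = 25.1908%


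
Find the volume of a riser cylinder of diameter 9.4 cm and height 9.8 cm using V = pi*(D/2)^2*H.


Formula: V = pi * (D/2)^2 * H  (cylinder volume)
Radius = D/2 = 9.4/2 = 4.7 cm
V = pi * 4.7^2 * 9.8 = 680.0983 cm^3


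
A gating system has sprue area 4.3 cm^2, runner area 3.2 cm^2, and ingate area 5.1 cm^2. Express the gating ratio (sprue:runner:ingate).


Sprue:Runner:Ingate = 1 : 3.2/4.3 : 5.1/4.3 = 1:0.74:1.19

1:0.74:1.19


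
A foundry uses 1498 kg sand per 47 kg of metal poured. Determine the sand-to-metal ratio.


Formula: Sand-to-Metal Ratio = W_sand / W_metal
Ratio = 1498 kg / 47 kg = 31.8723

Final answer: 31.8723


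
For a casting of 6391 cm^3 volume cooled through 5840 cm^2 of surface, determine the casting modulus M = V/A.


Formula: Casting Modulus M = V / A
M = 6391 cm^3 / 5840 cm^2 = 1.0943 cm

Final answer: 1.0943 cm


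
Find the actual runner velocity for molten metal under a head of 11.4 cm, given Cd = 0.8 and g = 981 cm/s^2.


Formula: v = Cd * sqrt(2 * g * h)  (Torricelli with discharge coefficient)
2*g*h = 2 * 981 * 11.4 = 22366.8 cm^2/s^2
sqrt(22366.8) = 149.55534 cm/s
v = 0.8 * 149.55534 = 119.6443 cm/s


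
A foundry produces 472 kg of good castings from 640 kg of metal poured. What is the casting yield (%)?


Formula: Casting Yield = (W_good / W_total) * 100
Yield = (472 kg / 640 kg) * 100 = 73.7500%

Final answer: 73.7500%


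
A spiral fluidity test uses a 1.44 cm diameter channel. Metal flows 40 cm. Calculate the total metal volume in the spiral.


Formula: V = pi * (d/2)^2 * L  (cylinder volume)
Radius = 1.44/2 = 0.72 cm
V = pi * 0.72^2 * 40 = 65.1441 cm^3

65.1441 cm^3


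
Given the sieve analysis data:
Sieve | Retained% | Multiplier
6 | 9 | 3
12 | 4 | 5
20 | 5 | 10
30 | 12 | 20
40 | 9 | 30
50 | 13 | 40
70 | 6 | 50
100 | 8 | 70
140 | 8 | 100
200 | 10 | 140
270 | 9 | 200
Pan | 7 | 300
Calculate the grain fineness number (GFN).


Formula: GFN = sum(pct * multiplier) / sum(pct)
sum(pct * multiplier) = 8087
sum(pct) = 100
GFN = 8087 / 100 = 80.87


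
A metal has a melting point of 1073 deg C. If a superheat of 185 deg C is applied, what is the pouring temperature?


Formula: T_pour = T_melt + Superheat
T_pour = 1073 + 185 = 1258 deg C

Final answer: 1258 deg C


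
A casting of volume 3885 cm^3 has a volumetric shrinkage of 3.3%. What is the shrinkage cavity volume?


Formula: V_shrink = V_casting * shrinkage_pct / 100
V_shrink = 3885 cm^3 * 3.3 / 100 = 128.2050 cm^3

Answer: 128.2050 cm^3


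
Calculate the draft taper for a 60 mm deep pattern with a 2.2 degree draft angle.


Formula: taper = depth * tan(draft_angle)
tan(2.2 deg) = 0.0384161
taper = 60 mm * 0.0384161 = 2.3050 mm

Answer: 2.3050 mm


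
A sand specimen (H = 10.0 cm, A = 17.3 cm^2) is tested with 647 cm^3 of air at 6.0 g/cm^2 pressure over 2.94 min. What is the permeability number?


Formula: Permeability Number P = (V * H) / (p * A * t)
Numerator: V * H = 647 * 10.0 = 6470.0
Denominator: p * A * t = 6.0 * 17.3 * 2.94 = 305.172
P = 6470.0 / 305.172 = 21.2012

Answer: 21.2012
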